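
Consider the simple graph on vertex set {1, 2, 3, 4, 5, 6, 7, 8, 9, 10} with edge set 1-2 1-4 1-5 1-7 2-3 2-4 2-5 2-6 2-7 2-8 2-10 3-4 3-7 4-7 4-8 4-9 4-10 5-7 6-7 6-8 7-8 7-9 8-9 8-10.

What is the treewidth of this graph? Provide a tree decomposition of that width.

Treewidth 3.
Bags: B1 = {2, 3, 4, 7}  B2 = {1, 2, 4, 7}  B3 = {2, 4, 7, 8}  B4 = {2, 4, 8, 10}  B5 = {4, 7, 8, 9}  B6 = {2, 6, 7, 8}  B7 = {1, 2, 5, 7}
Tree: B1–B2, B2–B3, B3–B4, B3–B5, B3–B6, B2–B7

Each bag holds 4 vertices, so the decomposition has width 3, which upper-bounds the treewidth. For the lower bound, the 4 vertices {4, 7, 8, 9} are pairwise adjacent, and any tree decomposition puts a clique entirely inside one bag — forcing width ≥ 3. Therefore the treewidth is 3.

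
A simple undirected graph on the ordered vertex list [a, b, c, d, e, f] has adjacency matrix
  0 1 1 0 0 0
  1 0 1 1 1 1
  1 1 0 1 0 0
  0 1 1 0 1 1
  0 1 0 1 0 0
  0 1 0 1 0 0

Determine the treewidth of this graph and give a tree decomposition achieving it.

Treewidth 2.
Bags: B1 = {a, b, c}  B2 = {b, c, d}  B3 = {b, d, e}  B4 = {b, d, f}
Tree: B1–B2, B2–B3, B3–B4

Every bag has size at most 3, so the width is 3 − 1 = 2 and tw(G) ≤ 2. On the other hand G contains the 3-clique {b, d, e}. A clique must lie in a single bag of any decomposition, so no decomposition can have width below 2. The upper and lower bounds meet at 2, so that is the treewidth.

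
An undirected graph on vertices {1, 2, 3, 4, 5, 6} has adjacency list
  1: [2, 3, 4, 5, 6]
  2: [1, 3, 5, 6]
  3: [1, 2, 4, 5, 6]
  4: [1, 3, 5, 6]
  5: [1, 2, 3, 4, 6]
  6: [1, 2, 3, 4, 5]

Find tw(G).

4

A width-4 tree decomposition is:
Bags: B1 = {1, 3, 4, 5, 6}  B2 = {1, 2, 3, 5, 6}
Tree: B1–B2
The largest bag has 5 vertices, giving width 4; this decomposition certifies tw(G) ≤ 4. Conversely, {1, 2, 3, 5, 6} is a clique of size 5, and the vertices of any clique must share a bag in every tree decomposition; so some bag has ≥ 5 vertices and tw(G) ≥ 4. Therefore the treewidth is 4.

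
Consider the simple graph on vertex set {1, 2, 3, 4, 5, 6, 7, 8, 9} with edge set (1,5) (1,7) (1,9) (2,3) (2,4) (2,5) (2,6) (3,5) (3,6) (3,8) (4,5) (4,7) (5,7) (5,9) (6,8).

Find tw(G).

2

A width-2 tree decomposition is:
Bags: B1 = {2, 4, 5}  B2 = {4, 5, 7}  B3 = {1, 5, 7}  B4 = {2, 3, 5}  B5 = {2, 3, 6}  B6 = {1, 5, 9}  B7 = {3, 6, 8}
Tree: B1–B2, B2–B3, B1–B4, B4–B5, B3–B6, B5–B7
The largest bag has 3 vertices, giving width 2; this decomposition certifies tw(G) ≤ 2. On the other hand G contains the 3-clique {3, 6, 8}. A clique must lie in a single bag of any decomposition, so no decomposition can have width below 2. The upper and lower bounds meet at 2, so that is the treewidth.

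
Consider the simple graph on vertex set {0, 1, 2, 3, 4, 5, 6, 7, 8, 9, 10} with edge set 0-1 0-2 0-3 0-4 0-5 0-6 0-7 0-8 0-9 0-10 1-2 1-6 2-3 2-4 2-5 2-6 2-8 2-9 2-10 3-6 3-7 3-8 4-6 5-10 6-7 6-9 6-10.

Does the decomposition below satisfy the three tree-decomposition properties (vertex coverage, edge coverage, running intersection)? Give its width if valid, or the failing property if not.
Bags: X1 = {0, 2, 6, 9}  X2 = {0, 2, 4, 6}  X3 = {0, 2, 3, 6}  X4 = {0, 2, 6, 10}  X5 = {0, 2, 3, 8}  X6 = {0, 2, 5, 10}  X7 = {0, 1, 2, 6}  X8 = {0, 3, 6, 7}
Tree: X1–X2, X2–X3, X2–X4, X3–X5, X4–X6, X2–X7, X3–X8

Yes; width 3.

Every vertex of G appears in some bag (union = {0, 1, 2, 3, 4, 5, 6, 7, 8, 9, 10}); every edge is covered by a bag; and for each vertex v the set of bags containing v is connected in the bag tree. The decomposition is therefore valid. The largest bag has 4 vertices, so the width is 3.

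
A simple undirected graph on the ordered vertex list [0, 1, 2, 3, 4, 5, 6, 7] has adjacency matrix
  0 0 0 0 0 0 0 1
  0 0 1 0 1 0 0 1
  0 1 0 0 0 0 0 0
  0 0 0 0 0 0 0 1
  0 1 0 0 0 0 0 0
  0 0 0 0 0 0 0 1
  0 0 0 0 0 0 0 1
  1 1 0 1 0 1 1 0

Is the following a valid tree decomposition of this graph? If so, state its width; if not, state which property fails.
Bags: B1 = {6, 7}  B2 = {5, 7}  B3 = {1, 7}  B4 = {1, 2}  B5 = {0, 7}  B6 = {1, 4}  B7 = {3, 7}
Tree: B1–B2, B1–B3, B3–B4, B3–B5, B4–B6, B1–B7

Every vertex of G appears in some bag (union = {0, 1, 2, 3, 4, 5, 6, 7}); every edge is covered by a bag; and for each vertex v the set of bags containing v is connected in the bag tree. The decomposition is therefore valid. The largest bag has 2 vertices, so the width is 1.

Yes; width 1.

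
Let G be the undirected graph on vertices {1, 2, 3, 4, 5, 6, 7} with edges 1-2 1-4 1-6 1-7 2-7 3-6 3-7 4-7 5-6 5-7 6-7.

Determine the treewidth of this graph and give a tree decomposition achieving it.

Every bag has size at most 3, so the width is 3 − 1 = 2 and tw(G) ≤ 2. Conversely, {1, 2, 7} is a clique of size 3, and the vertices of any clique must share a bag in every tree decomposition; so some bag has ≥ 3 vertices and tw(G) ≥ 2. Therefore the treewidth is 2.

Treewidth 2.
One such decomposition:
Bags: B1 = {1, 4, 7}  B2 = {1, 6, 7}  B3 = {1, 2, 7}  B4 = {5, 6, 7}  B5 = {3, 6, 7}
Tree: B1–B2, B1–B3, B2–B4, B2–B5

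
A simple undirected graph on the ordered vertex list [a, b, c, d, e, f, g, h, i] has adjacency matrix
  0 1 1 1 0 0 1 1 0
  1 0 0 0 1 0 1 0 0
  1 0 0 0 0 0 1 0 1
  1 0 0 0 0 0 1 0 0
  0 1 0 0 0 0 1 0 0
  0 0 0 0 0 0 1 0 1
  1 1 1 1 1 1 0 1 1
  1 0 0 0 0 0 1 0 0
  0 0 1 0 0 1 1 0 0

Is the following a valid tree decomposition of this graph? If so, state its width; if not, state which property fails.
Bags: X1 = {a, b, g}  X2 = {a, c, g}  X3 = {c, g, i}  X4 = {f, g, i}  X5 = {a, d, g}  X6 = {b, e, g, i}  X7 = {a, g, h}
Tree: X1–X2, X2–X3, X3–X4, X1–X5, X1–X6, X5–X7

No — bags containing vertex i are not connected in the tree.

A tree decomposition must satisfy three properties: every vertex lies in some bag; for every edge, both endpoints lie together in some bag; and for every vertex, the bags containing it form a connected subtree. Here bags containing vertex i are not connected in the tree, so the decomposition is invalid.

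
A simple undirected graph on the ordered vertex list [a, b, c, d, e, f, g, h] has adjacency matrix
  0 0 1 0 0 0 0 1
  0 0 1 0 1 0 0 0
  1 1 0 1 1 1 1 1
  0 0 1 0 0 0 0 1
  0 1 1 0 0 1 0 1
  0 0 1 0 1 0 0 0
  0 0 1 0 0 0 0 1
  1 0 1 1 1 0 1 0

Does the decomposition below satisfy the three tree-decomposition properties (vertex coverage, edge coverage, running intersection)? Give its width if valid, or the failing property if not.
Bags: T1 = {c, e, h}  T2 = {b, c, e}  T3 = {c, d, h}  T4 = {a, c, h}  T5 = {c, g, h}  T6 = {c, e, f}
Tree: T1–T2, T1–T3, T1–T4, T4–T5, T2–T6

Yes; width 2.

Vertex coverage: the bags together contain {a, b, c, d, e, f, g, h}, the full vertex set. Edge coverage: each edge of G has both endpoints in at least one bag. Running intersection: for every vertex, the bags containing it form a connected subtree. All three properties hold, so this is a valid tree decomposition of width max|bag| − 1 = 2, and hence tw(G) ≤ 2.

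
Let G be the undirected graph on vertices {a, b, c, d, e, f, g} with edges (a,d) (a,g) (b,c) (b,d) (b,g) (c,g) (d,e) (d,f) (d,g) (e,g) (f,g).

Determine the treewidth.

A width-2 tree decomposition is:
Bags: B1 = {a, d, g}  B2 = {b, d, g}  B3 = {d, f, g}  B4 = {b, c, g}  B5 = {d, e, g}
Tree: B1–B2, B2–B3, B2–B4, B1–B5
Every bag has size at most 3, so the width is 3 − 1 = 2 and tw(G) ≤ 2. On the other hand G contains the 3-clique {d, e, g}. A clique must lie in a single bag of any decomposition, so no decomposition can have width below 2. Hence tw(G) = 2 exactly.

2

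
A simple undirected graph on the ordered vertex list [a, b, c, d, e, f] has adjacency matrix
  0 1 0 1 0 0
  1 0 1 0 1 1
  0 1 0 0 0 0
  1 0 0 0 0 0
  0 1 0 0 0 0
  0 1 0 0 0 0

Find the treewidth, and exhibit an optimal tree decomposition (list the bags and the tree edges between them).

Every bag has size at most 2, so the width is 2 − 1 = 1 and tw(G) ≤ 1. Any graph with an edge has treewidth ≥ 1, and G has the edge b–e. Therefore the treewidth is 1.

Treewidth 1.
One optimal decomposition is:
Bags: B1 = {b, e}  B2 = {b, f}  B3 = {a, b}  B4 = {b, c}  B5 = {a, d}
Tree: B1–B2, B2–B3, B2–B4, B3–B5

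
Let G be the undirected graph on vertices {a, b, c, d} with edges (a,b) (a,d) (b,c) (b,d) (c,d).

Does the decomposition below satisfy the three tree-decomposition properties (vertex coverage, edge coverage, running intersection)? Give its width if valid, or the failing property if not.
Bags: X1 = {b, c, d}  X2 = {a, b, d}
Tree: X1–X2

Yes; width 2.

Checking the three conditions: (i) the bags cover all of {a, b, c, d}; (ii) for each edge, some bag contains both endpoints; (iii) the bags containing any fixed vertex form a subtree. All hold, so the decomposition is valid with width 3 − 1 = 2.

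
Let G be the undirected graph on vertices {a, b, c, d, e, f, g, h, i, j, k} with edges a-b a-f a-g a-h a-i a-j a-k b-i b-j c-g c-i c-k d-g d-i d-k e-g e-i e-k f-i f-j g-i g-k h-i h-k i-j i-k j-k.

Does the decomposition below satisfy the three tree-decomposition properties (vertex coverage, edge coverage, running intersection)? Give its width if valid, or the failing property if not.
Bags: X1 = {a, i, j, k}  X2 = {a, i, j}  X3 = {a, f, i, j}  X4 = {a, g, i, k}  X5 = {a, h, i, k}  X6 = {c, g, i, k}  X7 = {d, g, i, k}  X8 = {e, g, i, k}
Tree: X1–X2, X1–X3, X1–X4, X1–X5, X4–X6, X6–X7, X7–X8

A tree decomposition must satisfy three properties: every vertex lies in some bag; for every edge, both endpoints lie together in some bag; and for every vertex, the bags containing it form a connected subtree. Here vertex b appears in no bag, so the decomposition is invalid.

No — vertex b appears in no bag.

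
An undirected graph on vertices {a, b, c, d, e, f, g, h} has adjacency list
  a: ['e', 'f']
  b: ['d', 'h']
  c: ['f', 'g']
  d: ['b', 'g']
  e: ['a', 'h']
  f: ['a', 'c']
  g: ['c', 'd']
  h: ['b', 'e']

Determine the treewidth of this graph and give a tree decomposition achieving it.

Treewidth 2.
Bags: B1 = {b, d, h}  B2 = {d, g, h}  B3 = {c, g, h}  B4 = {c, f, h}  B5 = {a, f, h}  B6 = {a, e, h}
Tree: B1–B2, B2–B3, B3–B4, B4–B5, B5–B6

Each bag holds 3 vertices, so the decomposition has width 2, which upper-bounds the treewidth. Since h–b–d–g–c–f–a–e–h is a cycle in G, G is not acyclic. Forests are exactly the graphs of treewidth ≤ 1, so tw(G) ≥ 2. Hence tw(G) = 2 exactly.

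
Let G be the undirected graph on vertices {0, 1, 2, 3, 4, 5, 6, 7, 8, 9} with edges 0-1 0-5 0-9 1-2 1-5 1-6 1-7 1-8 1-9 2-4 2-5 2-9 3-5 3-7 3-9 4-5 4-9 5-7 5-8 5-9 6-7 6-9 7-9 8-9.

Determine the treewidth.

3

A width-3 tree decomposition is:
Bags: B1 = {1, 2, 5, 9}  B2 = {1, 5, 8, 9}  B3 = {1, 5, 7, 9}  B4 = {1, 6, 7, 9}  B5 = {3, 5, 7, 9}  B6 = {2, 4, 5, 9}  B7 = {0, 1, 5, 9}
Tree: B1–B2, B2–B3, B3–B4, B3–B5, B1–B6, B2–B7
Each bag holds 4 vertices, so the decomposition has width 3, which upper-bounds the treewidth. On the other hand G contains the 4-clique {0, 1, 5, 9}. A clique must lie in a single bag of any decomposition, so no decomposition can have width below 3. Therefore the treewidth is 3.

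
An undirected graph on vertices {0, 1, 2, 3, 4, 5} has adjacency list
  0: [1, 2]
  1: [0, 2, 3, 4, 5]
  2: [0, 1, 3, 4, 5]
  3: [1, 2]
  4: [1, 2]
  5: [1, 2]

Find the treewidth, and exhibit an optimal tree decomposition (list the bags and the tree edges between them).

Every bag has size at most 3, so the width is 3 − 1 = 2 and tw(G) ≤ 2. On the other hand G contains the 3-clique {0, 1, 2}. A clique must lie in a single bag of any decomposition, so no decomposition can have width below 2. The upper and lower bounds meet at 2, so that is the treewidth.

Treewidth 2.
One optimal decomposition is:
Bags: B1 = {0, 1, 2}  B2 = {1, 2, 5}  B3 = {1, 2, 3}  B4 = {1, 2, 4}
Tree: B1–B2, B1–B3, B1–B4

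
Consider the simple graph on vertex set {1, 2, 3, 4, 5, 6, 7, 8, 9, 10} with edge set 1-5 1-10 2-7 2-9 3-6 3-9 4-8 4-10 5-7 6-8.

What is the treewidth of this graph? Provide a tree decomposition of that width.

Every bag has size at most 3, so the width is 3 − 1 = 2 and tw(G) ≤ 2. For the lower bound, G contains the cycle 3–9–2–7–5–1–10–4–8–6–3, so G is not a forest; only forests have treewidth ≤ 1, hence tw(G) ≥ 2. Hence tw(G) = 2 exactly.

Treewidth 2.
One optimal decomposition is:
Bags: B1 = {2, 3, 9}  B2 = {2, 3, 7}  B3 = {3, 5, 7}  B4 = {1, 3, 5}  B5 = {1, 3, 10}  B6 = {3, 4, 10}  B7 = {3, 4, 8}  B8 = {3, 6, 8}
Tree: B1–B2, B2–B3, B3–B4, B4–B5, B5–B6, B6–B7, B7–B8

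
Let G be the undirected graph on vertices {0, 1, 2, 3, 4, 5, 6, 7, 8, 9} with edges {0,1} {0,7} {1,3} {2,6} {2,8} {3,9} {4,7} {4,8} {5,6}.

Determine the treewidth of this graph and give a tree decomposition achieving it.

Treewidth 1.
One such decomposition:
Bags: B1 = {5, 6}  B2 = {2, 6}  B3 = {2, 8}  B4 = {4, 8}  B5 = {4, 7}  B6 = {0, 7}  B7 = {0, 1}  B8 = {1, 3}  B9 = {3, 9}
Tree: B1–B2, B2–B3, B3–B4, B4–B5, B5–B6, B6–B7, B7–B8, B8–B9

Each bag holds 2 vertices, so the decomposition has width 1, which upper-bounds the treewidth. Since G has at least one edge (e.g. 5–6), it is not an edgeless graph, so tw(G) ≥ 1. Combining the bounds, tw(G) = 1.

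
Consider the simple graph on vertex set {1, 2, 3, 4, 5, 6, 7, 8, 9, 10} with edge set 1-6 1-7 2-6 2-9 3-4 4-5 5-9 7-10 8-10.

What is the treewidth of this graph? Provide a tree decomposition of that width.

Each bag holds 2 vertices, so the decomposition has width 1, which upper-bounds the treewidth. G has an edge, so its treewidth is at least 1. Combining the bounds, tw(G) = 1.

Treewidth 1.
One optimal decomposition is:
Bags: B1 = {3, 4}  B2 = {4, 5}  B3 = {5, 9}  B4 = {2, 9}  B5 = {2, 6}  B6 = {1, 6}  B7 = {1, 7}  B8 = {7, 10}  B9 = {8, 10}
Tree: B1–B2, B2–B3, B3–B4, B4–B5, B5–B6, B6–B7, B7–B8, B8–B9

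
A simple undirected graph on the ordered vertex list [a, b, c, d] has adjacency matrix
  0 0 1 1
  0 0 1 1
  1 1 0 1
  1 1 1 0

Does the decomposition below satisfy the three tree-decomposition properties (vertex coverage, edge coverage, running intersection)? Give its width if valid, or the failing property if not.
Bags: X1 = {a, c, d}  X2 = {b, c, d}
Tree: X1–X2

Vertex coverage: the bags together contain {a, b, c, d}, the full vertex set. Edge coverage: each edge of G has both endpoints in at least one bag. Running intersection: for every vertex, the bags containing it form a connected subtree. All three properties hold, so this is a valid tree decomposition of width max|bag| − 1 = 2, and hence tw(G) ≤ 2.

Yes; width 2.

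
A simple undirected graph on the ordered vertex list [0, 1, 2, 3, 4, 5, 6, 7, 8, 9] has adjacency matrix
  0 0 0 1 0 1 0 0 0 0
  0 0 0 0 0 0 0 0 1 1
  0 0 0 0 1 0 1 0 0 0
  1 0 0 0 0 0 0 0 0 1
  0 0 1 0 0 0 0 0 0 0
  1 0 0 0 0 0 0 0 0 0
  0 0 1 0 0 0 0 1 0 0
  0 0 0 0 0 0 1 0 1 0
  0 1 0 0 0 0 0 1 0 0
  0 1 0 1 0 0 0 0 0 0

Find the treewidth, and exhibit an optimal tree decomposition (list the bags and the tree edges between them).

Each bag holds 2 vertices, so the decomposition has width 1, which upper-bounds the treewidth. Any graph with an edge has treewidth ≥ 1, and G has the edge 5–0. The upper and lower bounds meet at 1, so that is the treewidth.

Treewidth 1.
One such decomposition:
Bags: B1 = {0, 5}  B2 = {0, 3}  B3 = {3, 9}  B4 = {1, 9}  B5 = {1, 8}  B6 = {7, 8}  B7 = {6, 7}  B8 = {2, 6}  B9 = {2, 4}
Tree: B1–B2, B2–B3, B3–B4, B4–B5, B5–B6, B6–B7, B7–B8, B8–B9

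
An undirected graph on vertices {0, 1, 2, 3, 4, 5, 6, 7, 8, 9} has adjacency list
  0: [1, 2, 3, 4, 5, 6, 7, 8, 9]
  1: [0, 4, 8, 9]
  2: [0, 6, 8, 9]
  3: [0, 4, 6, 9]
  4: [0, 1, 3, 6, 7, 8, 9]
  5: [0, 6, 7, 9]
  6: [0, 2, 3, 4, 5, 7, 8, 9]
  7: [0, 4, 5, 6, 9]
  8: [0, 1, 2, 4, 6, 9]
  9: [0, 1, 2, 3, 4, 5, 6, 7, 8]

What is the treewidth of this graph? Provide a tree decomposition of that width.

Each bag holds 5 vertices, so the decomposition has width 4, which upper-bounds the treewidth. Conversely, {0, 1, 4, 8, 9} is a clique of size 5, and the vertices of any clique must share a bag in every tree decomposition; so some bag has ≥ 5 vertices and tw(G) ≥ 4. Hence tw(G) = 4 exactly.

Treewidth 4.
One optimal decomposition is:
Bags: B1 = {0, 4, 6, 8, 9}  B2 = {0, 1, 4, 8, 9}  B3 = {0, 4, 6, 7, 9}  B4 = {0, 5, 6, 7, 9}  B5 = {0, 3, 4, 6, 9}  B6 = {0, 2, 6, 8, 9}
Tree: B1–B2, B1–B3, B3–B4, B3–B5, B1–B6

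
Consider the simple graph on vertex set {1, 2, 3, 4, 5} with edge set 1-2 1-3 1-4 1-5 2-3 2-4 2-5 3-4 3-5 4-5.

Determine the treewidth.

4

A width-4 tree decomposition is:
Bags: B1 = {1, 2, 3, 4, 5}
Tree: (single bag)
With just one bag of size 5, the width is 5 − 1 = 4, so tw(G) ≤ 4. On the other hand G contains the 5-clique {1, 2, 3, 4, 5}. A clique must lie in a single bag of any decomposition, so no decomposition can have width below 4. The upper and lower bounds meet at 4, so that is the treewidth.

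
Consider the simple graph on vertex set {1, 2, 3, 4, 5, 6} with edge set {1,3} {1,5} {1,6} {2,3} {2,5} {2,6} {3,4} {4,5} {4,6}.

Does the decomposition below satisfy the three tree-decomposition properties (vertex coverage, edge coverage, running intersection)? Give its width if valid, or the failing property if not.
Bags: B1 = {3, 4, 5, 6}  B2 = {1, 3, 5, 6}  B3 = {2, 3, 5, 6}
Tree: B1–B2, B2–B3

Every vertex of G appears in some bag (union = {1, 2, 3, 4, 5, 6}); every edge is covered by a bag; and for each vertex v the set of bags containing v is connected in the bag tree. The decomposition is therefore valid. The largest bag has 4 vertices, so the width is 3.

Yes; width 3.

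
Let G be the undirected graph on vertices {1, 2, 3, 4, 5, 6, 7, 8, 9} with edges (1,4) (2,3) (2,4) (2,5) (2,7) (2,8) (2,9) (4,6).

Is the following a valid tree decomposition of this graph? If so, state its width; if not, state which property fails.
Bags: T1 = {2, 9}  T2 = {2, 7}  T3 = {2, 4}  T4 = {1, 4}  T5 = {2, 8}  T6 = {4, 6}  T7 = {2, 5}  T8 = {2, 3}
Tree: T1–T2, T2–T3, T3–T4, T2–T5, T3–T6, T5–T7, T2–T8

Checking the three conditions: (i) the bags cover all of {1, 2, 3, 4, 5, 6, 7, 8, 9}; (ii) for each edge, some bag contains both endpoints; (iii) the bags containing any fixed vertex form a subtree. All hold, so the decomposition is valid with width 2 − 1 = 1.

Yes; width 1.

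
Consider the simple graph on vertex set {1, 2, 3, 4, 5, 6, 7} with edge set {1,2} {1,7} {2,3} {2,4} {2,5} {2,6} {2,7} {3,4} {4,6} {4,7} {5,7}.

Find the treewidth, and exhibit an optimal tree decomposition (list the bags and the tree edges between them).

The largest bag has 3 vertices, giving width 2; this decomposition certifies tw(G) ≤ 2. For the lower bound, the 3 vertices {1, 2, 7} are pairwise adjacent, and any tree decomposition puts a clique entirely inside one bag — forcing width ≥ 2. Therefore the treewidth is 2.

Treewidth 2.
One such decomposition:
Bags: B1 = {2, 3, 4}  B2 = {2, 4, 7}  B3 = {1, 2, 7}  B4 = {2, 5, 7}  B5 = {2, 4, 6}
Tree: B1–B2, B2–B3, B2–B4, B1–B5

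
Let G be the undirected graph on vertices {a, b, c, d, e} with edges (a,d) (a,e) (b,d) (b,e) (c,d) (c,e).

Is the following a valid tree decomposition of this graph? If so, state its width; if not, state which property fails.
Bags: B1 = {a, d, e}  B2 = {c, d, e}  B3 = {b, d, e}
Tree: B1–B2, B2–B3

Yes; width 2.

Checking the three conditions: (i) the bags cover all of {a, b, c, d, e}; (ii) for each edge, some bag contains both endpoints; (iii) the bags containing any fixed vertex form a subtree. All hold, so the decomposition is valid with width 3 − 1 = 2.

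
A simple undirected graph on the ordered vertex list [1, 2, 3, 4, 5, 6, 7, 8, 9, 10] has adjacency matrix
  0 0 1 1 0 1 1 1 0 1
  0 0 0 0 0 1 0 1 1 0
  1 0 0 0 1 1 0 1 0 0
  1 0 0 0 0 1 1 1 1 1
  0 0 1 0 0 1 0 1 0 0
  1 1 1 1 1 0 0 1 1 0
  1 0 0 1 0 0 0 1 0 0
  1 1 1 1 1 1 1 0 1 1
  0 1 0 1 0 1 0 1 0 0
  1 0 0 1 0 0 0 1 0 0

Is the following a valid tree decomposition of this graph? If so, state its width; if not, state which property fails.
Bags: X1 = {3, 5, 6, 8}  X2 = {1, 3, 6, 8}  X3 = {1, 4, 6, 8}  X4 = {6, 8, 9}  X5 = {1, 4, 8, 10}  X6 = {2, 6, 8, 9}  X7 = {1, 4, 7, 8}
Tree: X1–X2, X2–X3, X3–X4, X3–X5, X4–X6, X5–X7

A tree decomposition must satisfy three properties: every vertex lies in some bag; for every edge, both endpoints lie together in some bag; and for every vertex, the bags containing it form a connected subtree. Here edge (4,9) lies in no bag, so the decomposition is invalid.

No — edge (4,9) lies in no bag.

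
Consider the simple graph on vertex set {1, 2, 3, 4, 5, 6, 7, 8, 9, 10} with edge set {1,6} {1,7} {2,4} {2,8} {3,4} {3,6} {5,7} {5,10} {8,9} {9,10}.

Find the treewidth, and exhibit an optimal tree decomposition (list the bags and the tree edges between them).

Every bag has size at most 3, so the width is 3 − 1 = 2 and tw(G) ≤ 2. The edges 5–10–9–8–2–4–3–6–1–7–5 form a cycle, so G is not a tree and its treewidth is at least 2. The upper and lower bounds meet at 2, so that is the treewidth.

Treewidth 2.
Bags: B1 = {5, 9, 10}  B2 = {5, 8, 9}  B3 = {2, 5, 8}  B4 = {2, 4, 5}  B5 = {3, 4, 5}  B6 = {3, 5, 6}  B7 = {1, 5, 6}  B8 = {1, 5, 7}
Tree: B1–B2, B2–B3, B3–B4, B4–B5, B5–B6, B6–B7, B7–B8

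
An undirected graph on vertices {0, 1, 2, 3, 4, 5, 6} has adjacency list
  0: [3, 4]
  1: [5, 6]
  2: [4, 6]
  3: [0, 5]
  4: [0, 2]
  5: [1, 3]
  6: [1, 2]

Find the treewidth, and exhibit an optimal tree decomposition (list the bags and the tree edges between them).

Every bag has size at most 3, so the width is 3 − 1 = 2 and tw(G) ≤ 2. For the lower bound, G contains the cycle 0–4–2–6–1–5–3–0, so G is not a forest; only forests have treewidth ≤ 1, hence tw(G) ≥ 2. Combining the bounds, tw(G) = 2.

Treewidth 2.
One such decomposition:
Bags: B1 = {0, 2, 4}  B2 = {0, 2, 6}  B3 = {0, 1, 6}  B4 = {0, 1, 5}  B5 = {0, 3, 5}
Tree: B1–B2, B2–B3, B3–B4, B4–B5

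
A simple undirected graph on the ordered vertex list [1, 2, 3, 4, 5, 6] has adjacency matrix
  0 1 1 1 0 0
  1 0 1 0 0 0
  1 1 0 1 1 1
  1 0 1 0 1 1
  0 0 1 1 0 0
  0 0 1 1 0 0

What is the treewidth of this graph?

A width-2 tree decomposition is:
Bags: B1 = {1, 2, 3}  B2 = {1, 3, 4}  B3 = {3, 4, 6}  B4 = {3, 4, 5}
Tree: B1–B2, B2–B3, B2–B4
Each bag holds 3 vertices, so the decomposition has width 2, which upper-bounds the treewidth. Conversely, {1, 2, 3} is a clique of size 3, and the vertices of any clique must share a bag in every tree decomposition; so some bag has ≥ 3 vertices and tw(G) ≥ 2. The upper and lower bounds meet at 2, so that is the treewidth.

2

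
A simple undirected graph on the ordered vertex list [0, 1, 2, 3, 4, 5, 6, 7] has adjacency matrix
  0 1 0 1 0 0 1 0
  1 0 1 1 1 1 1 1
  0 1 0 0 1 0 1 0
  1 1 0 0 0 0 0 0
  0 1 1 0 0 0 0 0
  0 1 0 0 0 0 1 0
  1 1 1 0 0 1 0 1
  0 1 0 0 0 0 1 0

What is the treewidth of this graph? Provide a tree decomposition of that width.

Treewidth 2.
One optimal decomposition is:
Bags: B1 = {0, 1, 6}  B2 = {1, 6, 7}  B3 = {1, 2, 6}  B4 = {1, 2, 4}  B5 = {0, 1, 3}  B6 = {1, 5, 6}
Tree: B1–B2, B1–B3, B3–B4, B1–B5, B1–B6

Each bag holds 3 vertices, so the decomposition has width 2, which upper-bounds the treewidth. For the lower bound, the 3 vertices {0, 1, 3} are pairwise adjacent, and any tree decomposition puts a clique entirely inside one bag — forcing width ≥ 2. Therefore the treewidth is 2.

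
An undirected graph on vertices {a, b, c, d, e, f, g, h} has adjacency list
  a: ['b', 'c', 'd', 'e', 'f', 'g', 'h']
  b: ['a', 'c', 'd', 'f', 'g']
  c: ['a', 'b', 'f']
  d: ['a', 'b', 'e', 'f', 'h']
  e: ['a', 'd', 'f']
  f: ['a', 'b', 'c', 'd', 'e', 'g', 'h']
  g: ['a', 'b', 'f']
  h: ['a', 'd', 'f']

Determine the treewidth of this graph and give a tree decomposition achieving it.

Treewidth 3.
One optimal decomposition is:
Bags: B1 = {a, b, d, f}  B2 = {a, d, e, f}  B3 = {a, b, f, g}  B4 = {a, b, c, f}  B5 = {a, d, f, h}
Tree: B1–B2, B1–B3, B3–B4, B1–B5

The largest bag has 4 vertices, giving width 3; this decomposition certifies tw(G) ≤ 3. For the lower bound, the 4 vertices {a, d, e, f} are pairwise adjacent, and any tree decomposition puts a clique entirely inside one bag — forcing width ≥ 3. Therefore the treewidth is 3.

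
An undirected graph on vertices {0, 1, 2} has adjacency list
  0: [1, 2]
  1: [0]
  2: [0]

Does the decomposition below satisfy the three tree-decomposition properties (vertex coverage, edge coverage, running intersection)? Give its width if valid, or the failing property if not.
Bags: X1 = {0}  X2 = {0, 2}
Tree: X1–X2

No — vertex 1 appears in no bag.

A tree decomposition must satisfy three properties: every vertex lies in some bag; for every edge, both endpoints lie together in some bag; and for every vertex, the bags containing it form a connected subtree. Here vertex 1 appears in no bag, so the decomposition is invalid.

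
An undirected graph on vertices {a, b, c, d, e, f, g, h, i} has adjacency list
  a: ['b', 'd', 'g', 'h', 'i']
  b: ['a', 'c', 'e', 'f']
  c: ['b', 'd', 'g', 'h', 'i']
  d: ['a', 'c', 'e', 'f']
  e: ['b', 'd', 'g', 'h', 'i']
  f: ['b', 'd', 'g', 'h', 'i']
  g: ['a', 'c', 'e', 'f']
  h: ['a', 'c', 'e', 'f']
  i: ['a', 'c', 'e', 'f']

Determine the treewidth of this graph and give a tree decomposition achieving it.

Treewidth 4.
One such decomposition:
Bags: B1 = {a, b, c, e, f}  B2 = {a, c, e, f, i}  B3 = {a, c, e, f, g}  B4 = {a, c, e, f, h}  B5 = {a, c, d, e, f}
Tree: B1–B2, B2–B3, B3–B4, B4–B5

Each bag holds 5 vertices, so the decomposition has width 4, which upper-bounds the treewidth. For the lower bound: the 5 vertex sets {b,e}, {f,i}, {c,g}, {a}, {h} are disjoint, each induces a connected subgraph, and every pair is joined by at least one edge of G. Contracting each set to a single vertex therefore yields K_{5} as a minor, and since treewidth is minor-monotone, tw(G) ≥ tw(K_{5}) = 4. The upper and lower bounds meet at 4, so that is the treewidth.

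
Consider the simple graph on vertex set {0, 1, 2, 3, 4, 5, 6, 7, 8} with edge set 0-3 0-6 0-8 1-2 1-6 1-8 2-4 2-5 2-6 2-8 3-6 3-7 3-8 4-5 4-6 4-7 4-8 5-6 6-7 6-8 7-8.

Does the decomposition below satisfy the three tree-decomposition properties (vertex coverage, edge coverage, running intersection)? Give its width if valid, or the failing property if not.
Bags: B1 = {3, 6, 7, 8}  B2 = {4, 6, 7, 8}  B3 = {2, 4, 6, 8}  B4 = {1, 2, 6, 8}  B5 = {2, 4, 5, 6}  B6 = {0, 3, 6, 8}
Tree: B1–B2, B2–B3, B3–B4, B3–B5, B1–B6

Yes; width 3.

Every vertex of G appears in some bag (union = {0, 1, 2, 3, 4, 5, 6, 7, 8}); every edge is covered by a bag; and for each vertex v the set of bags containing v is connected in the bag tree. The decomposition is therefore valid. The largest bag has 4 vertices, so the width is 3.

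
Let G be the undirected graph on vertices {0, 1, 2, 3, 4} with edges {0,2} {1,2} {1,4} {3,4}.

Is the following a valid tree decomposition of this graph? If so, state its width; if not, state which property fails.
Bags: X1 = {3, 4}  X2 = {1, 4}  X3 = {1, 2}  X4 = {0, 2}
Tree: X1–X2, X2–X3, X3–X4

Vertex coverage: the bags together contain {0, 1, 2, 3, 4}, the full vertex set. Edge coverage: each edge of G has both endpoints in at least one bag. Running intersection: for every vertex, the bags containing it form a connected subtree. All three properties hold, so this is a valid tree decomposition of width max|bag| − 1 = 1, and hence tw(G) ≤ 1.

Yes; width 1.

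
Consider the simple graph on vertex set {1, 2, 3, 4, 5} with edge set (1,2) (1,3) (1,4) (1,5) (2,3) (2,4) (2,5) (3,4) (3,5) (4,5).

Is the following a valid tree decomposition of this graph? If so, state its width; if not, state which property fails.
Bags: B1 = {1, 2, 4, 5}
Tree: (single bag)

A tree decomposition must satisfy three properties: every vertex lies in some bag; for every edge, both endpoints lie together in some bag; and for every vertex, the bags containing it form a connected subtree. Here vertex 3 appears in no bag, so the decomposition is invalid.

No — vertex 3 appears in no bag.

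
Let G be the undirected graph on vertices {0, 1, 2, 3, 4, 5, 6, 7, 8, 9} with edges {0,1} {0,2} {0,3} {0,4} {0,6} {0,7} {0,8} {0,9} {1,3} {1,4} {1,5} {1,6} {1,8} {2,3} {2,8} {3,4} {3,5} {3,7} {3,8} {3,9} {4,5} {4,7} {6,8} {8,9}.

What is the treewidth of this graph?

A width-3 tree decomposition is:
Bags: B1 = {0, 3, 4, 7}  B2 = {0, 1, 3, 4}  B3 = {0, 1, 3, 8}  B4 = {1, 3, 4, 5}  B5 = {0, 3, 8, 9}  B6 = {0, 1, 6, 8}  B7 = {0, 2, 3, 8}
Tree: B1–B2, B2–B3, B2–B4, B3–B5, B3–B6, B3–B7
Every bag has size at most 4, so the width is 4 − 1 = 3 and tw(G) ≤ 3. On the other hand G contains the 4-clique {0, 1, 3, 8}. A clique must lie in a single bag of any decomposition, so no decomposition can have width below 3. Therefore the treewidth is 3.

3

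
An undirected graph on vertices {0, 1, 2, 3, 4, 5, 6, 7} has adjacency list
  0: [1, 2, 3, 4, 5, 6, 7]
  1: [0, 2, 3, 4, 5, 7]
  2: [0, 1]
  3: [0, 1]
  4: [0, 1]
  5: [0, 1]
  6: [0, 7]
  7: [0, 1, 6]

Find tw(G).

2

A width-2 tree decomposition is:
Bags: B1 = {0, 6, 7}  B2 = {0, 1, 7}  B3 = {0, 1, 4}  B4 = {0, 1, 5}  B5 = {0, 1, 3}  B6 = {0, 1, 2}
Tree: B1–B2, B2–B3, B2–B4, B3–B5, B2–B6
Each bag holds 3 vertices, so the decomposition has width 2, which upper-bounds the treewidth. On the other hand G contains the 3-clique {0, 1, 2}. A clique must lie in a single bag of any decomposition, so no decomposition can have width below 2. The upper and lower bounds meet at 2, so that is the treewidth.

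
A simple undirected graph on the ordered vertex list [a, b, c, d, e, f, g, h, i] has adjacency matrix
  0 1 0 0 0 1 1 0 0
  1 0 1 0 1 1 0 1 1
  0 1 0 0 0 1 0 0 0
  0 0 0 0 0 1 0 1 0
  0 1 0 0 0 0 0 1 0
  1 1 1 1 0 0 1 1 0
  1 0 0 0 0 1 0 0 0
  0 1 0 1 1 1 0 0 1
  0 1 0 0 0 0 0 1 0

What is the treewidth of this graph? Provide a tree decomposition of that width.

Treewidth 2.
Bags: B1 = {d, f, h}  B2 = {b, f, h}  B3 = {a, b, f}  B4 = {a, f, g}  B5 = {b, h, i}  B6 = {b, c, f}  B7 = {b, e, h}
Tree: B1–B2, B2–B3, B3–B4, B2–B5, B2–B6, B5–B7

The largest bag has 3 vertices, giving width 2; this decomposition certifies tw(G) ≤ 2. Conversely, {b, e, h} is a clique of size 3, and the vertices of any clique must share a bag in every tree decomposition; so some bag has ≥ 3 vertices and tw(G) ≥ 2. Combining the bounds, tw(G) = 2.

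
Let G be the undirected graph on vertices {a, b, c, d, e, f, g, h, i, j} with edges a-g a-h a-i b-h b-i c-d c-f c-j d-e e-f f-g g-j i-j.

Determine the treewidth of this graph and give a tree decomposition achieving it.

Every bag has size at most 3, so the width is 3 − 1 = 2 and tw(G) ≤ 2. The edges d–e–f–c–d form a cycle, so G is not a tree and its treewidth is at least 2. Hence tw(G) = 2 exactly.

Treewidth 2.
One such decomposition:
Bags: B1 = {c, d, e}  B2 = {c, e, f}  B3 = {c, f, j}  B4 = {f, g, j}  B5 = {g, i, j}  B6 = {a, g, i}  B7 = {a, b, i}  B8 = {a, b, h}
Tree: B1–B2, B2–B3, B3–B4, B4–B5, B5–B6, B6–B7, B7–B8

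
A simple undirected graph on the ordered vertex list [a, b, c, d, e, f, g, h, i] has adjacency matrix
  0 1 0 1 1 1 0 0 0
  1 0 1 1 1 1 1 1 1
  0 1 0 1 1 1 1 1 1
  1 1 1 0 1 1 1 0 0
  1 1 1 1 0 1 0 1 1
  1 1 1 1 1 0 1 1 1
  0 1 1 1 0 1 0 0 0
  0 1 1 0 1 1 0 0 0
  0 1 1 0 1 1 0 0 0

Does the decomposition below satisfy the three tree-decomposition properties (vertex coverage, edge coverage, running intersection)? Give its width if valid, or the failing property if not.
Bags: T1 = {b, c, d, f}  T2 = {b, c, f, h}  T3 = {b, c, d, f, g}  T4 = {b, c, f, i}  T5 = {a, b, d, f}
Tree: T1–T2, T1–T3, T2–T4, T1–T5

No — vertex e appears in no bag.

A tree decomposition must satisfy three properties: every vertex lies in some bag; for every edge, both endpoints lie together in some bag; and for every vertex, the bags containing it form a connected subtree. Here vertex e appears in no bag, so the decomposition is invalid.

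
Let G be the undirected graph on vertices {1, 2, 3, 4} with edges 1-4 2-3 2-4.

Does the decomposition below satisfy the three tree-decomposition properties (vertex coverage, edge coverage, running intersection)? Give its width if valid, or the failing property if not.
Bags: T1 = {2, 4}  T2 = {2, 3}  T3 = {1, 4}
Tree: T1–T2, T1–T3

Checking the three conditions: (i) the bags cover all of {1, 2, 3, 4}; (ii) for each edge, some bag contains both endpoints; (iii) the bags containing any fixed vertex form a subtree. All hold, so the decomposition is valid with width 2 − 1 = 1.

Yes; width 1.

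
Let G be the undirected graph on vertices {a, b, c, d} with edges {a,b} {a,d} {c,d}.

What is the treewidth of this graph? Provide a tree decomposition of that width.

Each bag holds 2 vertices, so the decomposition has width 1, which upper-bounds the treewidth. Any graph with an edge has treewidth ≥ 1, and G has the edge b–a. The upper and lower bounds meet at 1, so that is the treewidth.

Treewidth 1.
One optimal decomposition is:
Bags: B1 = {a, b}  B2 = {a, d}  B3 = {c, d}
Tree: B1–B2, B2–B3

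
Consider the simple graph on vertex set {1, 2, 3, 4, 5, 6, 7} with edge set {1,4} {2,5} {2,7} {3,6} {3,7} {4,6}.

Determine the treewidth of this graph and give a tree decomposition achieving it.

Every bag has size at most 2, so the width is 2 − 1 = 1 and tw(G) ≤ 1. G has an edge, so its treewidth is at least 1. Hence tw(G) = 1 exactly.

Treewidth 1.
One optimal decomposition is:
Bags: B1 = {2, 5}  B2 = {2, 7}  B3 = {3, 7}  B4 = {3, 6}  B5 = {4, 6}  B6 = {1, 4}
Tree: B1–B2, B2–B3, B3–B4, B4–B5, B5–B6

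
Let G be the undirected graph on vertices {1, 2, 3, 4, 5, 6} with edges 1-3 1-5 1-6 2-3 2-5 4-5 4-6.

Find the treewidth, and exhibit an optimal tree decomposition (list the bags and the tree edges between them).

Treewidth 2.
Bags: B1 = {1, 4, 6}  B2 = {1, 4, 5}  B3 = {1, 3, 5}  B4 = {2, 3, 5}
Tree: B1–B2, B2–B3, B3–B4

Each bag holds 3 vertices, so the decomposition has width 2, which upper-bounds the treewidth. For the lower bound, G contains the cycle 6–4–5–1–6, so G is not a forest; only forests have treewidth ≤ 1, hence tw(G) ≥ 2. Hence tw(G) = 2 exactly.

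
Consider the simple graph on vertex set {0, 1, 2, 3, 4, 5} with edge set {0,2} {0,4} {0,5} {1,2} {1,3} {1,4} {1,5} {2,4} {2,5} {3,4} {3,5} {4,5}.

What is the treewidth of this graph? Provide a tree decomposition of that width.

Each bag holds 4 vertices, so the decomposition has width 3, which upper-bounds the treewidth. On the other hand G contains the 4-clique {0, 2, 4, 5}. A clique must lie in a single bag of any decomposition, so no decomposition can have width below 3. Therefore the treewidth is 3.

Treewidth 3.
One optimal decomposition is:
Bags: B1 = {1, 2, 4, 5}  B2 = {0, 2, 4, 5}  B3 = {1, 3, 4, 5}
Tree: B1–B2, B1–B3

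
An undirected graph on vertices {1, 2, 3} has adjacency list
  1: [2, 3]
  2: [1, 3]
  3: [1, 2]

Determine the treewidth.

2

A width-2 tree decomposition is:
Bags: B1 = {1, 2, 3}
Tree: (single bag)
A single bag containing all 3 vertices is trivially a valid decomposition of width 2. On the other hand G contains the 3-clique {1, 2, 3}. A clique must lie in a single bag of any decomposition, so no decomposition can have width below 2. Therefore the treewidth is 2.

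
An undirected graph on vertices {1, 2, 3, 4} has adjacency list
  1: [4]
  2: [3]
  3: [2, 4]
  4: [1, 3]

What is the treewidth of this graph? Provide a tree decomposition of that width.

The largest bag has 2 vertices, giving width 1; this decomposition certifies tw(G) ≤ 1. Since G has at least one edge (e.g. 3–4), it is not an edgeless graph, so tw(G) ≥ 1. The upper and lower bounds meet at 1, so that is the treewidth.

Treewidth 1.
One such decomposition:
Bags: B1 = {3, 4}  B2 = {1, 4}  B3 = {2, 3}
Tree: B1–B2, B1–B3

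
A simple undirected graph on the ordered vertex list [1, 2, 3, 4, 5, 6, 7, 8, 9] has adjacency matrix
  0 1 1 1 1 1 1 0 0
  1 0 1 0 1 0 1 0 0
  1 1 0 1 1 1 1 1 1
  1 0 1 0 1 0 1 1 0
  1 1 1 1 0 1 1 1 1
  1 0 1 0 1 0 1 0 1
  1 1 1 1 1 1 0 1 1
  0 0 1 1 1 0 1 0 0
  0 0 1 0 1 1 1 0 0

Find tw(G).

A width-4 tree decomposition is:
Bags: B1 = {1, 3, 5, 6, 7}  B2 = {1, 3, 4, 5, 7}  B3 = {1, 2, 3, 5, 7}  B4 = {3, 5, 6, 7, 9}  B5 = {3, 4, 5, 7, 8}
Tree: B1–B2, B1–B3, B1–B4, B2–B5
Every bag has size at most 5, so the width is 5 − 1 = 4 and tw(G) ≤ 4. For the lower bound, the 5 vertices {3, 4, 5, 7, 8} are pairwise adjacent, and any tree decomposition puts a clique entirely inside one bag — forcing width ≥ 4. Combining the bounds, tw(G) = 4.

4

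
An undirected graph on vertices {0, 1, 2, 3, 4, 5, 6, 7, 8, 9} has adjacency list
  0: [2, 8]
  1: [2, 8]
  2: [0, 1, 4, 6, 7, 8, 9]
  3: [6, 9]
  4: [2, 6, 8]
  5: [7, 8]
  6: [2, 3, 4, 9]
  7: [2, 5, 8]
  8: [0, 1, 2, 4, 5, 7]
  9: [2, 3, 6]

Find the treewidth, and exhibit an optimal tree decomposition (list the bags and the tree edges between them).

The largest bag has 3 vertices, giving width 2; this decomposition certifies tw(G) ≤ 2. For the lower bound, the 3 vertices {0, 2, 8} are pairwise adjacent, and any tree decomposition puts a clique entirely inside one bag — forcing width ≥ 2. Hence tw(G) = 2 exactly.

Treewidth 2.
Bags: B1 = {2, 4, 6}  B2 = {2, 6, 9}  B3 = {2, 4, 8}  B4 = {3, 6, 9}  B5 = {2, 7, 8}  B6 = {0, 2, 8}  B7 = {5, 7, 8}  B8 = {1, 2, 8}
Tree: B1–B2, B1–B3, B2–B4, B3–B5, B3–B6, B5–B7, B6–B8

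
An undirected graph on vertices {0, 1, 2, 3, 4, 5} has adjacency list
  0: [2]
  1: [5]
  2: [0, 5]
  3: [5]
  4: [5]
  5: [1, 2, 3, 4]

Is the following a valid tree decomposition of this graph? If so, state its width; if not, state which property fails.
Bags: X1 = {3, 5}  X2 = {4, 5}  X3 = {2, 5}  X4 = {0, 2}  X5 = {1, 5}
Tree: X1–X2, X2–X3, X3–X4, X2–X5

Yes; width 1.

Every vertex of G appears in some bag (union = {0, 1, 2, 3, 4, 5}); every edge is covered by a bag; and for each vertex v the set of bags containing v is connected in the bag tree. The decomposition is therefore valid. The largest bag has 2 vertices, so the width is 1.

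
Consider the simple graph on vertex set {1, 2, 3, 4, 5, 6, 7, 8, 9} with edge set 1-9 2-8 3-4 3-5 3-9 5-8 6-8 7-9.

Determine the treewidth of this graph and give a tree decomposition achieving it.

Every bag has size at most 2, so the width is 2 − 1 = 1 and tw(G) ≤ 1. G has an edge, so its treewidth is at least 1. Therefore the treewidth is 1.

Treewidth 1.
One optimal decomposition is:
Bags: B1 = {3, 5}  B2 = {3, 9}  B3 = {5, 8}  B4 = {3, 4}  B5 = {1, 9}  B6 = {7, 9}  B7 = {6, 8}  B8 = {2, 8}
Tree: B1–B2, B1–B3, B1–B4, B2–B5, B2–B6, B3–B7, B3–B8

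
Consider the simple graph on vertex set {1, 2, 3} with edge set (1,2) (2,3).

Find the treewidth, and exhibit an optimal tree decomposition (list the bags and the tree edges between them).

The largest bag has 2 vertices, giving width 1; this decomposition certifies tw(G) ≤ 1. G has an edge, so its treewidth is at least 1. The upper and lower bounds meet at 1, so that is the treewidth.

Treewidth 1.
Bags: B1 = {2, 3}  B2 = {1, 2}
Tree: B1–B2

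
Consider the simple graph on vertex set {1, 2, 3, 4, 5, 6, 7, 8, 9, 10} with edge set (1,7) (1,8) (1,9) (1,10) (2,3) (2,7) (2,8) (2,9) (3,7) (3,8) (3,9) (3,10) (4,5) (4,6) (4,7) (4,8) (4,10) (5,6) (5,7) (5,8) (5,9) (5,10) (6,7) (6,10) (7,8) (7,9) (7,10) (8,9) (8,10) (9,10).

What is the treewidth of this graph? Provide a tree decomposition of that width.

Treewidth 4.
One such decomposition:
Bags: B1 = {5, 7, 8, 9, 10}  B2 = {3, 7, 8, 9, 10}  B3 = {4, 5, 7, 8, 10}  B4 = {2, 3, 7, 8, 9}  B5 = {1, 7, 8, 9, 10}  B6 = {4, 5, 6, 7, 10}
Tree: B1–B2, B1–B3, B2–B4, B1–B5, B3–B6

Each bag holds 5 vertices, so the decomposition has width 4, which upper-bounds the treewidth. For the lower bound, the 5 vertices {2, 3, 7, 8, 9} are pairwise adjacent, and any tree decomposition puts a clique entirely inside one bag — forcing width ≥ 4. Combining the bounds, tw(G) = 4.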